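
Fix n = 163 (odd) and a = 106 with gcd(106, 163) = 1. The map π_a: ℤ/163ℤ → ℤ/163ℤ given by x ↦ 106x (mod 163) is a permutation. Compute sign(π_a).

-1

Start at x=19: 19 → 58 → 117 → 14 → 17 → 9 → 139 → … (one orbit).
π_106 has 2 disjoint cycles with lengths [162, 1] on {0,…,162}.
With 2 cycles on 163 points, sign = (−1)^{163−2} = -1.
(106|163)_J = -1 (Zolotarev's lemma cross-check).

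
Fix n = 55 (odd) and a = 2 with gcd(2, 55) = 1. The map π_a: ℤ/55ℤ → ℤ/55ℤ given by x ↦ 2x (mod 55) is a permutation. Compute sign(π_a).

Orbit of 14 under x↦2x: [14, 28, 1, 2, 4, 8, 16]… (length divides ord_55(2)).
Cycle type of π: 20×2 + 10 + 4 + 1; total 5 cycles.
sign(π) = (−1)^{n − #cycles} = (−1)^{55−5} = (−1)^50 = +1.

+1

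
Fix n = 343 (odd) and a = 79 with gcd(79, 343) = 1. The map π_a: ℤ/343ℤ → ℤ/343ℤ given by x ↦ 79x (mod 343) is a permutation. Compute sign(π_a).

+1

Trace 214: π^k(214) = [214, 99, 275, 116, 246, 226, 18] for k=0..6.
Decompose π into cycles: lengths [21, 21, 21, 21, 21, 21, 21, 21, 21, 21, 21, 21, 21, 21, 3, 3, 3, 3, 3, 3, 3, 3, 3, 3, 3, 3, 3, 3, 3, 3, 1] (31 cycles, including the fixed point 0).
With 31 cycles on 343 points, sign = (−1)^{343−31} = +1.
Check: (79/343) = +1 by Zolotarev.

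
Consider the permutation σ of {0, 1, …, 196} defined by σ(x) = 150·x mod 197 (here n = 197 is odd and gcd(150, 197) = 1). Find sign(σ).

+1

Trace 53: π^k(53) = [53, 70, 59, 182, 114, 158, 60] for k=0..6.
Cycle lengths of π_150 on ℤ/197ℤ: [49, 49, 49, 49, 1]; 5 cycles in total.
sign(π) = (−1)^{n − #cycles} = (−1)^{197−5} = (−1)^192 = +1.
Zolotarev: (150|197) = +1, matching the cycle-count sign.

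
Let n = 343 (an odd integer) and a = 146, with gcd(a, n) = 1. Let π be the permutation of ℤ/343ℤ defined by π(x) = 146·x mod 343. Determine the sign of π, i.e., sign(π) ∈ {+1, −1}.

-1

Start at x=146: 146 → 50 → 97 → 99 → 48 → 148 → 342 → … (one orbit).
46 cycles of lengths [14, 14, 14, 14, 14, 14, 14, 14, 14, 14, 14, 14, 14, 14, 14, 14, 14, 14, 14, 14, 14, 2, 2, 2, 2, 2, 2, 2, 2, 2, 2, 2, 2, 2, 2, 2, 2, 2, 2, 2, 2, 2, 2, 2, 2, 1].
With 46 cycles on 343 points, sign = (−1)^{343−46} = -1.
Check: (146/343) = -1 by Zolotarev.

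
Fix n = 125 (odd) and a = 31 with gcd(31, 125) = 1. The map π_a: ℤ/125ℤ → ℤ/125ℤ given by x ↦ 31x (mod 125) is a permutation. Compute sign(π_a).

Trace 76: π^k(76) = [76, 106, 36, 116, 96, 101, 6] for k=0..6.
The orbit structure of x ↦ 31x mod 125: 13 orbits of sizes [25, 25, 25, 25, 5, 5, 5, 5, 1, 1, 1, 1, 1].
125 − 13 = 112 transpositions; sign(π) = (−1)^112 = +1.

+1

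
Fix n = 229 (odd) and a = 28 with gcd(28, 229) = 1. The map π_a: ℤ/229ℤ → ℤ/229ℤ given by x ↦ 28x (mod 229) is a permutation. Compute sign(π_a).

-1

Orbit of 58 under x↦28x: [58, 21, 130, 205, 15, 191, 81]… (length divides ord_229(28)).
Cycle lengths of π_28 on ℤ/229ℤ: [228, 1]; 2 cycles in total.
Σ(ℓ_i−1) = 229−2 = 227; sign = (−1)^227 = -1.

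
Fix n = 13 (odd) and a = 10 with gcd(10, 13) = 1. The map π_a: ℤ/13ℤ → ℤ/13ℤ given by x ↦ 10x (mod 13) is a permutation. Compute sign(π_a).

+1

Trace 1: π^k(1) = [1, 10, 9, 12, 3, 4] for k=0..5.
Cycle lengths of π_10 on ℤ/13ℤ: [6, 6, 1]; 3 cycles in total.
With 3 cycles on 13 points, sign = (−1)^{13−3} = +1.
Via Zolotarev, sign(π_{10}) = (10|13) = +1.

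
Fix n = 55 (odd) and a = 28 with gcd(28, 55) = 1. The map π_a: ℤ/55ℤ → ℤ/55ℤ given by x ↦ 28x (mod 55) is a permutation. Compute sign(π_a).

+1

Trace 36: π^k(36) = [36, 18, 9, 32, 16, 8, 4] for k=0..6.
The orbit structure of x ↦ 28x mod 55: 5 orbits of sizes [20, 20, 10, 4, 1].
sign(π) = (−1)^{n − #cycles} = (−1)^{55−5} = (−1)^50 = +1.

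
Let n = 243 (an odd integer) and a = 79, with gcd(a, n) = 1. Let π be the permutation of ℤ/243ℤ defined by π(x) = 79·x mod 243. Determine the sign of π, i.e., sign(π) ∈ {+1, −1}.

+1

Trace 202: π^k(202) = [202, 163, 241, 85, 154, 16, 49] for k=0..6.
The orbit structure of x ↦ 79x mod 243: 11 orbits of sizes [81, 81, 27, 27, 9, 9, 3, 3, 1, 1, 1].
sign(π) = (−1)^{n − #cycles} = (−1)^{243−11} = (−1)^232 = +1.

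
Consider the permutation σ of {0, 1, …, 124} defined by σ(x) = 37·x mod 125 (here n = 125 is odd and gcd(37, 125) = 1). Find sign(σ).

Trace 21: π^k(21) = [21, 27, 124, 88, 6, 97, 89] for k=0..6.
Decompose π into cycles: lengths [100, 20, 4, 1] (4 cycles, including the fixed point 0).
Σ(ℓ_i−1) = 125−4 = 121; sign = (−1)^121 = -1.
Via Zolotarev, sign(π_{37}) = (37|125) = -1.

-1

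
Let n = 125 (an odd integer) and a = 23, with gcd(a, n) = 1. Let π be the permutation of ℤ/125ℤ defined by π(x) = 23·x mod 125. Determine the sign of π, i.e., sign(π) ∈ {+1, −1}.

-1

Start at x=54: 54 → 117 → 66 → 18 → 39 → 22 → 6 → … (one orbit).
The orbit structure of x ↦ 23x mod 125: 4 orbits of sizes [100, 20, 4, 1].
n − c = 125 − 4 = 121; sign = (−1)^121 = -1.
Zolotarev: (23|125) = -1, matching the cycle-count sign.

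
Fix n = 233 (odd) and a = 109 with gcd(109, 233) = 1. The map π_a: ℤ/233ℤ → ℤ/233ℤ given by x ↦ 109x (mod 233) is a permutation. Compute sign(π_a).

+1

Start at x=29: 29 → 132 → 175 → 202 → 116 → 62 → 1 → … (one orbit).
3 cycles of lengths [116, 116, 1].
With 3 cycles on 233 points, sign = (−1)^{233−3} = +1.
The Jacobi symbol (109|233) = +1 (Zolotarev) agrees.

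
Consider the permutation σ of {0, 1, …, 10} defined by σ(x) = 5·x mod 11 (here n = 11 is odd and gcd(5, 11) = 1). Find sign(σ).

+1

Orbit of 3 under x↦5x: [3, 4, 9, 1, 5]… (length divides ord_11(5)).
Decompose π into cycles: lengths [5, 5, 1] (3 cycles, including the fixed point 0).
3 cycles on 11: each ℓ→(−1)^(ℓ−1), product (−1)^8 = +1.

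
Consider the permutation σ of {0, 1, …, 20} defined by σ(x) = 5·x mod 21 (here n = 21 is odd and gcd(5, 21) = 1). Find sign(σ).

Start at x=17: 17 → 1 → 5 → 4 → 20 → 16 → 17 (one orbit).
π_5 has 5 disjoint cycles with lengths [6, 6, 6, 2, 1] on {0,…,20}.
5 cycles on 21: each ℓ→(−1)^(ℓ−1), product (−1)^16 = +1.
The Jacobi symbol (5|21) = +1 (Zolotarev) agrees.

+1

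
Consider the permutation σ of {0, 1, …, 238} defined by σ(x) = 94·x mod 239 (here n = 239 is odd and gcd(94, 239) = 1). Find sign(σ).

-1

Orbit of 226 under x↦94x: [226, 212, 91, 189, 80, 111, 157]… (length divides ord_239(94)).
Decompose π into cycles: lengths [238, 1] (2 cycles, including the fixed point 0).
Σ(ℓ_i−1) = 239−2 = 237; sign = (−1)^237 = -1.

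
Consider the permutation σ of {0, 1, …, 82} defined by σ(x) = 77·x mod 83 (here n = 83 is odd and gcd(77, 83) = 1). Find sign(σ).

Start at x=10: 10 → 23 → 28 → 81 → 12 → 11 → 17 → … (one orbit).
The orbit structure of x ↦ 77x mod 83: 3 orbits of sizes [41, 41, 1].
83 − 3 = 80 transpositions; sign(π) = (−1)^80 = +1.
The Jacobi symbol (77|83) = +1 (Zolotarev) agrees.

+1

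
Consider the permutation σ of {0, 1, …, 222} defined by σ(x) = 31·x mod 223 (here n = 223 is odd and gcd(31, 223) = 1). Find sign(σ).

+1

Trace 60: π^k(60) = [60, 76, 126, 115, 220, 130, 16] for k=0..6.
The orbit structure of x ↦ 31x mod 223: 3 orbits of sizes [111, 111, 1].
3 cycles on 223: each ℓ→(−1)^(ℓ−1), product (−1)^220 = +1.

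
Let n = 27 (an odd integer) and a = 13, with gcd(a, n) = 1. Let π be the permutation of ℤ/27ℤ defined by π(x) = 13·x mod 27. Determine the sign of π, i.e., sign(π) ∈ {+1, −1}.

+1

Start at x=1: 1 → 13 → 7 → 10 → 22 → 16 → 19 → … (one orbit).
The orbit structure of x ↦ 13x mod 27: 7 orbits of sizes [9, 9, 3, 3, 1, 1, 1].
With 7 cycles on 27 points, sign = (−1)^{27−7} = +1.
The Jacobi symbol (13|27) = +1 (Zolotarev) agrees.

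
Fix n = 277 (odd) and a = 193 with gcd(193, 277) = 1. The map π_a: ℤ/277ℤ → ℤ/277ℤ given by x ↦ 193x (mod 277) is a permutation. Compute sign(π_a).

Orbit of 59 under x↦193x: [59, 30, 250, 52, 64, 164, 74]… (length divides ord_277(193)).
π_193 has 7 disjoint cycles with lengths [46, 46, 46, 46, 46, 46, 1] on {0,…,276}.
With 7 cycles on 277 points, sign = (−1)^{277−7} = +1.
The Jacobi symbol (193|277) = +1 (Zolotarev) agrees.

+1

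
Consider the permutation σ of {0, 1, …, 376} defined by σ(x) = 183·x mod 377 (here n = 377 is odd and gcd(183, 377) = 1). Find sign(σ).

+1

Trace 1: π^k(1) = [1, 183, 313, 352, 326, 92, 248] for k=0..6.
Cycle lengths of π_183 on ℤ/377ℤ: [14, 14, 14, 14, 14, 14, 14, 14, 14, 14, 14, 14, 14, 14, 14, 14, 14, 14, 14, 14, 14, 14, 14, 14, 14, 14, 1, 1, 1, 1, 1, 1, 1, 1, 1, 1, 1, 1, 1]; 39 cycles in total.
377 − 39 = 338 transpositions; sign(π) = (−1)^338 = +1.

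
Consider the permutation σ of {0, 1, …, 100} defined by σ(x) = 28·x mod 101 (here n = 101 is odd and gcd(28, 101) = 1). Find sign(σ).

Start at x=85: 85 → 57 → 81 → 46 → 76 → 7 → 95 → … (one orbit).
π_28 has 2 disjoint cycles with lengths [100, 1] on {0,…,100}.
Σ(ℓ_i−1) = 101−2 = 99; sign = (−1)^99 = -1.

-1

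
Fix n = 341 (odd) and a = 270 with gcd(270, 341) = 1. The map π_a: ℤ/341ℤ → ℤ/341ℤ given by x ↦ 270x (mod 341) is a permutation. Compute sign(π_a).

+1

Start at x=1: 1 → 270 → 267 → 139 → 20 → 285 → 225 → … (one orbit).
Cycle type of π: 30×11 + 10 + 1; total 13 cycles.
341 − 13 = 328 transpositions; sign(π) = (−1)^328 = +1.
(270|341)_J = +1 (Zolotarev's lemma cross-check).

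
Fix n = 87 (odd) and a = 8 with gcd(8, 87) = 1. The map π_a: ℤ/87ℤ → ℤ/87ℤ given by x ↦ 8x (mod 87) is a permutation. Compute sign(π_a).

+1

Trace 26: π^k(26) = [26, 34, 11, 1, 8, 64, 77] for k=0..6.
5 cycles of lengths [28, 28, 28, 2, 1].
5 cycles on 87: each ℓ→(−1)^(ℓ−1), product (−1)^82 = +1.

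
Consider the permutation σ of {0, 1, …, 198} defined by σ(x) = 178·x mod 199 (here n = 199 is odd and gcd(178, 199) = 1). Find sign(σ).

Orbit of 175 under x↦178x: [175, 106, 162, 180, 1, 178, 43]… (length divides ord_199(178)).
Cycle lengths of π_178 on ℤ/199ℤ: [9, 9, 9, 9, 9, 9, 9, 9, 9, 9, 9, 9, 9, 9, 9, 9, 9, 9, 9, 9, 9, 9, 1]; 23 cycles in total.
With 23 cycles on 199 points, sign = (−1)^{199−23} = +1.

+1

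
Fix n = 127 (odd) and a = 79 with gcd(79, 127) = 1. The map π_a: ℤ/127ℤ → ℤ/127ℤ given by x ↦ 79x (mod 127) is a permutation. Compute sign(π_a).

+1

Start at x=47: 47 → 30 → 84 → 32 → 115 → 68 → 38 → … (one orbit).
Decompose π into cycles: lengths [63, 63, 1] (3 cycles, including the fixed point 0).
With 3 cycles on 127 points, sign = (−1)^{127−3} = +1.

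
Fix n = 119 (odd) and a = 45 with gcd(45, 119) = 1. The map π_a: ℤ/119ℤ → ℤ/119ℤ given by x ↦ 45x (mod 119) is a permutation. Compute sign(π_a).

+1

Orbit of 86 under x↦45x: [86, 62, 53, 5, 106, 10, 93]… (length divides ord_119(45)).
The orbit structure of x ↦ 45x mod 119: 5 orbits of sizes [48, 48, 16, 6, 1].
sign(π) = (−1)^{n − #cycles} = (−1)^{119−5} = (−1)^114 = +1.
The Jacobi symbol (45|119) = +1 (Zolotarev) agrees.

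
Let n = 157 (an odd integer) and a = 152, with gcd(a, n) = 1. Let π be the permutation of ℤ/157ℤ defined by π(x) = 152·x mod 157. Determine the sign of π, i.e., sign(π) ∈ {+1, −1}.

-1

Trace 124: π^k(124) = [124, 8, 117, 43, 99, 133, 120] for k=0..6.
Cycle lengths of π_152 on ℤ/157ℤ: [156, 1]; 2 cycles in total.
sign(π) = (−1)^{n − #cycles} = (−1)^{157−2} = (−1)^155 = -1.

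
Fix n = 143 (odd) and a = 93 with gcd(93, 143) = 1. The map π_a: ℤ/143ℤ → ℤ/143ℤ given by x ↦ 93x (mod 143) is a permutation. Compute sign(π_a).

Orbit of 115 under x↦93x: [115, 113, 70, 75, 111, 27, 80]… (length divides ord_143(93)).
π_93 has 6 disjoint cycles with lengths [60, 60, 12, 5, 5, 1] on {0,…,142}.
n − c = 143 − 6 = 137; sign = (−1)^137 = -1.
Check: (93/143) = -1 by Zolotarev.

-1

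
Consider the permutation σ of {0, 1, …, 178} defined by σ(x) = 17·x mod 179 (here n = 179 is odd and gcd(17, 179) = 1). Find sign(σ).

Orbit of 81 under x↦17x: [81, 124, 139, 36, 75, 22, 16]… (length divides ord_179(17)).
π_17 has 3 disjoint cycles with lengths [89, 89, 1] on {0,…,178}.
Σ(ℓ_i−1) = 179−3 = 176; sign = (−1)^176 = +1.
Zolotarev: (17|179) = +1, matching the cycle-count sign.

+1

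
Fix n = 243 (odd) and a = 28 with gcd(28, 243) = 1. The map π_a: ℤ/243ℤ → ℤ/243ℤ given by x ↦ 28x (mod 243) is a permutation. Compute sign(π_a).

+1

Orbit of 82 under x↦28x: [82, 109, 136, 163, 190, 217, 1]… (length divides ord_243(28)).
π_28 has 63 disjoint cycles with lengths [9, 9, 9, 9, 9, 9, 9, 9, 9, 9, 9, 9, 9, 9, 9, 9, 9, 9, 3, 3, 3, 3, 3, 3, 3, 3, 3, 3, 3, 3, 3, 3, 3, 3, 3, 3, 1, 1, 1, 1, 1, 1, 1, 1, 1, 1, 1, 1, 1, 1, 1, 1, 1, 1, 1, 1, 1, 1, 1, 1, 1, 1, 1] on {0,…,242}.
63 cycles on 243: each ℓ→(−1)^(ℓ−1), product (−1)^180 = +1.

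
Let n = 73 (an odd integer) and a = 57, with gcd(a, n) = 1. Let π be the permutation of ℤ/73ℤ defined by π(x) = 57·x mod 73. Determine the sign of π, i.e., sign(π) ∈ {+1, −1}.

+1

Orbit of 9 under x↦57x: [9, 2, 41, 1, 57, 37, 65]… (length divides ord_73(57)).
Cycle lengths of π_57 on ℤ/73ℤ: [18, 18, 18, 18, 1]; 5 cycles in total.
73 − 5 = 68 transpositions; sign(π) = (−1)^68 = +1.
(57|73)_J = +1 (Zolotarev's lemma cross-check).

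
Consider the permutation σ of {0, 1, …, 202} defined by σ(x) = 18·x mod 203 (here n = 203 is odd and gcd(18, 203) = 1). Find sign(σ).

Start at x=51: 51 → 106 → 81 → 37 → 57 → 11 → 198 → … (one orbit).
π_18 has 6 disjoint cycles with lengths [84, 84, 28, 3, 3, 1] on {0,…,202}.
With 6 cycles on 203 points, sign = (−1)^{203−6} = -1.

-1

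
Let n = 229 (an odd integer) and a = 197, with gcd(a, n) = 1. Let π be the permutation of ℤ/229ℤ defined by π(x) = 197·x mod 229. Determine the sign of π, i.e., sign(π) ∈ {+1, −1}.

Trace 44: π^k(44) = [44, 195, 172, 221, 27, 52, 168] for k=0..6.
π_197 has 4 disjoint cycles with lengths [76, 76, 76, 1] on {0,…,228}.
4 cycles on 229: each ℓ→(−1)^(ℓ−1), product (−1)^225 = -1.
Check: (197/229) = -1 by Zolotarev.

-1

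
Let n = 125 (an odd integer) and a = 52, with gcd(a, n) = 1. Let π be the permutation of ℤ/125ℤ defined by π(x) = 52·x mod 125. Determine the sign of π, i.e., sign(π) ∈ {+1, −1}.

-1

Orbit of 61 under x↦52x: [61, 47, 69, 88, 76, 77, 4]… (length divides ord_125(52)).
Cycle type of π: 100 + 20 + 4 + 1; total 4 cycles.
125 − 4 = 121 transpositions; sign(π) = (−1)^121 = -1.
Via Zolotarev, sign(π_{52}) = (52|125) = -1.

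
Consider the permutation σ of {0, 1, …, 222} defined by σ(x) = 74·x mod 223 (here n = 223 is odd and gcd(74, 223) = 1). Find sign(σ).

+1

Start at x=112: 112 → 37 → 62 → 128 → 106 → 39 → 210 → … (one orbit).
3 cycles of lengths [111, 111, 1].
3 cycles on 223: each ℓ→(−1)^(ℓ−1), product (−1)^220 = +1.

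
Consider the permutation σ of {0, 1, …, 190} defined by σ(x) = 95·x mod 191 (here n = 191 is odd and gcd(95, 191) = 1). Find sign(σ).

-1

Orbit of 162 under x↦95x: [162, 110, 136, 123, 34, 174, 104]… (length divides ord_191(95)).
Cycle type of π: 190 + 1; total 2 cycles.
n − c = 191 − 2 = 189; sign = (−1)^189 = -1.
The Jacobi symbol (95|191) = -1 (Zolotarev) agrees.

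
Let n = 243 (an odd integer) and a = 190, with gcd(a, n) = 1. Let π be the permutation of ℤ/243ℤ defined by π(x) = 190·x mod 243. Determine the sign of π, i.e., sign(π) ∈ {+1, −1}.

Orbit of 82 under x↦190x: [82, 28, 217, 163, 109, 55, 1]… (length divides ord_243(190)).
63 cycles of lengths [9, 9, 9, 9, 9, 9, 9, 9, 9, 9, 9, 9, 9, 9, 9, 9, 9, 9, 3, 3, 3, 3, 3, 3, 3, 3, 3, 3, 3, 3, 3, 3, 3, 3, 3, 3, 1, 1, 1, 1, 1, 1, 1, 1, 1, 1, 1, 1, 1, 1, 1, 1, 1, 1, 1, 1, 1, 1, 1, 1, 1, 1, 1].
n − c = 243 − 63 = 180; sign = (−1)^180 = +1.
Check: (190/243) = +1 by Zolotarev.

+1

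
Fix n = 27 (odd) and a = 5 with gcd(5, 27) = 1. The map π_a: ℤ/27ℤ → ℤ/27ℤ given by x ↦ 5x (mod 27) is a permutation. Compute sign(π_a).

Trace 26: π^k(26) = [26, 22, 2, 10, 23, 7, 8] for k=0..6.
Cycle lengths of π_5 on ℤ/27ℤ: [18, 6, 2, 1]; 4 cycles in total.
sign(π) = (−1)^{n − #cycles} = (−1)^{27−4} = (−1)^23 = -1.
The Jacobi symbol (5|27) = -1 (Zolotarev) agrees.

-1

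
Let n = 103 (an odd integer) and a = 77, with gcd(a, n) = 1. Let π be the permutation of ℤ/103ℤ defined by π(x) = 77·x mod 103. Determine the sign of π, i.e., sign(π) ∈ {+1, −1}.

Trace 71: π^k(71) = [71, 8, 101, 52, 90, 29, 70] for k=0..6.
2 cycles of lengths [102, 1].
sign(π) = (−1)^{n − #cycles} = (−1)^{103−2} = (−1)^101 = -1.
Zolotarev: (77|103) = -1, matching the cycle-count sign.

-1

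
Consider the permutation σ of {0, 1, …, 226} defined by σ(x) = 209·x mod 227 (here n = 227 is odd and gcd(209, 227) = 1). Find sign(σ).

+1

Trace 33: π^k(33) = [33, 87, 23, 40, 188, 21, 76] for k=0..6.
Cycle lengths of π_209 on ℤ/227ℤ: [113, 113, 1]; 3 cycles in total.
Σ(ℓ_i−1) = 227−3 = 224; sign = (−1)^224 = +1.
Check: (209/227) = +1 by Zolotarev.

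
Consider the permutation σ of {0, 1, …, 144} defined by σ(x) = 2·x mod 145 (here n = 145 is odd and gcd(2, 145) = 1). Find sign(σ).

Trace 2: π^k(2) = [2, 4, 8, 16, 32, 64, 128] for k=0..6.
π_2 has 7 disjoint cycles with lengths [28, 28, 28, 28, 28, 4, 1] on {0,…,144}.
n − c = 145 − 7 = 138; sign = (−1)^138 = +1.

+1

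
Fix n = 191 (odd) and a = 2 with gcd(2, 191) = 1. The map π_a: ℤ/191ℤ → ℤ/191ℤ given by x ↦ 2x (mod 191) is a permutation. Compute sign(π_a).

Trace 118: π^k(118) = [118, 45, 90, 180, 169, 147, 103] for k=0..6.
Decompose π into cycles: lengths [95, 95, 1] (3 cycles, including the fixed point 0).
3 cycles on 191: each ℓ→(−1)^(ℓ−1), product (−1)^188 = +1.
Check: (2/191) = +1 by Zolotarev.

+1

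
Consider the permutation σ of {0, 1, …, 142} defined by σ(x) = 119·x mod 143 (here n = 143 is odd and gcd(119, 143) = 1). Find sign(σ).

Start at x=34: 34 → 42 → 136 → 25 → 115 → 100 → 31 → … (one orbit).
The orbit structure of x ↦ 119x mod 143: 6 orbits of sizes [60, 60, 12, 5, 5, 1].
Σ(ℓ_i−1) = 143−6 = 137; sign = (−1)^137 = -1.
The Jacobi symbol (119|143) = -1 (Zolotarev) agrees.

-1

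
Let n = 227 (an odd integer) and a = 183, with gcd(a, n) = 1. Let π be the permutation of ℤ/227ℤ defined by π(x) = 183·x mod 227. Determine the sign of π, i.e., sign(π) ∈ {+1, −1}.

-1

Start at x=70: 70 → 98 → 1 → 183 → 120 → 168 → 99 → … (one orbit).
2 cycles of lengths [226, 1].
2 cycles on 227: each ℓ→(−1)^(ℓ−1), product (−1)^225 = -1.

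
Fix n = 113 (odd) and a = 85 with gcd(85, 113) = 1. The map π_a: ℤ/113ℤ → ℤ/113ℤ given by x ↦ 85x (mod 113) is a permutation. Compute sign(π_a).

Trace 83: π^k(83) = [83, 49, 97, 109, 112, 28, 7] for k=0..6.
Cycle type of π: 14×8 + 1; total 9 cycles.
With 9 cycles on 113 points, sign = (−1)^{113−9} = +1.

+1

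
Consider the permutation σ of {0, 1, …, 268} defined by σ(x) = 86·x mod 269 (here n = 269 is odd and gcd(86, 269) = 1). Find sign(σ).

-1

Orbit of 142 under x↦86x: [142, 107, 56, 243, 185, 39, 126]… (length divides ord_269(86)).
Decompose π into cycles: lengths [268, 1] (2 cycles, including the fixed point 0).
With 2 cycles on 269 points, sign = (−1)^{269−2} = -1.
Zolotarev: (86|269) = -1, matching the cycle-count sign.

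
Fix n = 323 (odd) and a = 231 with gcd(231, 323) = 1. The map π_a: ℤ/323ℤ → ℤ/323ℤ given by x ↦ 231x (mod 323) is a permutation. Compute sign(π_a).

Orbit of 172 under x↦231x: [172, 3, 47, 198, 195, 148, 273]… (length divides ord_323(231)).
Decompose π into cycles: lengths [144, 144, 18, 16, 1] (5 cycles, including the fixed point 0).
n − c = 323 − 5 = 318; sign = (−1)^318 = +1.
The Jacobi symbol (231|323) = +1 (Zolotarev) agrees.

+1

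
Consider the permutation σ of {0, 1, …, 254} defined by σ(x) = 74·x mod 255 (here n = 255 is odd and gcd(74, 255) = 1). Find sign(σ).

+1

Trace 121: π^k(121) = [121, 29, 106, 194, 76, 14, 16] for k=0..6.
Cycle lengths of π_74 on ℤ/255ℤ: [16, 16, 16, 16, 16, 16, 16, 16, 16, 16, 16, 16, 16, 16, 16, 2, 2, 2, 2, 2, 2, 2, 1]; 23 cycles in total.
With 23 cycles on 255 points, sign = (−1)^{255−23} = +1.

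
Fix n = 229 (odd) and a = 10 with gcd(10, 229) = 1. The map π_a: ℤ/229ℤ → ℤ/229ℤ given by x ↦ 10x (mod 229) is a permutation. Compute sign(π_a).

Start at x=94: 94 → 24 → 11 → 110 → 184 → 8 → 80 → … (one orbit).
Cycle lengths of π_10 on ℤ/229ℤ: [228, 1]; 2 cycles in total.
Σ(ℓ_i−1) = 229−2 = 227; sign = (−1)^227 = -1.

-1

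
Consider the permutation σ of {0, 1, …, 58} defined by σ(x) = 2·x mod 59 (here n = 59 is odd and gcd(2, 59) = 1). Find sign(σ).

-1

Start at x=23: 23 → 46 → 33 → 7 → 14 → 28 → 56 → … (one orbit).
Cycle lengths of π_2 on ℤ/59ℤ: [58, 1]; 2 cycles in total.
With 2 cycles on 59 points, sign = (−1)^{59−2} = -1.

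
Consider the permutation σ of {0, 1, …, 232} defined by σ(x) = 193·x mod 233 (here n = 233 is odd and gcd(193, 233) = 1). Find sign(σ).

Trace 170: π^k(170) = [170, 190, 89, 168, 37, 151, 18] for k=0..6.
Cycle type of π: 232 + 1; total 2 cycles.
233 − 2 = 231 transpositions; sign(π) = (−1)^231 = -1.
(193|233)_J = -1 (Zolotarev's lemma cross-check).

-1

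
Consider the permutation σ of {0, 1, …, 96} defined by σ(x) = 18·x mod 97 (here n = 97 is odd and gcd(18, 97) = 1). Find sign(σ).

+1

Trace 50: π^k(50) = [50, 27, 1, 18, 33, 12, 22] for k=0..6.
Cycle type of π: 16×6 + 1; total 7 cycles.
Σ(ℓ_i−1) = 97−7 = 90; sign = (−1)^90 = +1.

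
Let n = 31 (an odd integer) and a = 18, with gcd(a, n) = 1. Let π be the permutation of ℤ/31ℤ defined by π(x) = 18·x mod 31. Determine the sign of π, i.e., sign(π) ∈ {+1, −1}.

+1

Trace 9: π^k(9) = [9, 7, 2, 5, 28, 8, 20] for k=0..6.
Cycle lengths of π_18 on ℤ/31ℤ: [15, 15, 1]; 3 cycles in total.
n − c = 31 − 3 = 28; sign = (−1)^28 = +1.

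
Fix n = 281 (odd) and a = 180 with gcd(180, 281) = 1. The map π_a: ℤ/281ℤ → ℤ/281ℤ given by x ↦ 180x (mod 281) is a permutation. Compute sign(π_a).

+1

Orbit of 64 under x↦180x: [64, 280, 101, 196, 155, 81, 249]… (length divides ord_281(180)).
The orbit structure of x ↦ 180x mod 281: 5 orbits of sizes [70, 70, 70, 70, 1].
n − c = 281 − 5 = 276; sign = (−1)^276 = +1.
(180|281)_J = +1 (Zolotarev's lemma cross-check).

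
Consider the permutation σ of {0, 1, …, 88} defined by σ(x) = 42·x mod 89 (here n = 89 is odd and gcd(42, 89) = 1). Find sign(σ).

Orbit of 84 under x↦42x: [84, 57, 80, 67, 55, 85, 10]… (length divides ord_89(42)).
Cycle lengths of π_42 on ℤ/89ℤ: [44, 44, 1]; 3 cycles in total.
sign(π) = (−1)^{n − #cycles} = (−1)^{89−3} = (−1)^86 = +1.
Check: (42/89) = +1 by Zolotarev.

+1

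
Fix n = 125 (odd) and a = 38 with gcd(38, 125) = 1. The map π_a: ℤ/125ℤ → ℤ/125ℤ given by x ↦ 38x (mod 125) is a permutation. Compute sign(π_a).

Orbit of 103 under x↦38x: [103, 39, 107, 66, 8, 54, 52]… (length divides ord_125(38)).
Cycle lengths of π_38 on ℤ/125ℤ: [100, 20, 4, 1]; 4 cycles in total.
4 cycles on 125: each ℓ→(−1)^(ℓ−1), product (−1)^121 = -1.
Check: (38/125) = -1 by Zolotarev.

-1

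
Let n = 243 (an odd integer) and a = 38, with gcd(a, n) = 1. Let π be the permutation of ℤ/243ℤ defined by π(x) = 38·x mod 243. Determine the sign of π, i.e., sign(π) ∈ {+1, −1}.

-1

Trace 233: π^k(233) = [233, 106, 140, 217, 227, 121, 224] for k=0..6.
π_38 has 6 disjoint cycles with lengths [162, 54, 18, 6, 2, 1] on {0,…,242}.
Σ(ℓ_i−1) = 243−6 = 237; sign = (−1)^237 = -1.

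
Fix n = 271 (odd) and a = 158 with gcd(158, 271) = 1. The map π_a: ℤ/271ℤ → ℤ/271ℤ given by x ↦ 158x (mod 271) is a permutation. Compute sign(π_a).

Start at x=28: 28 → 88 → 83 → 106 → 217 → 140 → 169 → … (one orbit).
Decompose π into cycles: lengths [27, 27, 27, 27, 27, 27, 27, 27, 27, 27, 1] (11 cycles, including the fixed point 0).
271 − 11 = 260 transpositions; sign(π) = (−1)^260 = +1.
(158|271)_J = +1 (Zolotarev's lemma cross-check).

+1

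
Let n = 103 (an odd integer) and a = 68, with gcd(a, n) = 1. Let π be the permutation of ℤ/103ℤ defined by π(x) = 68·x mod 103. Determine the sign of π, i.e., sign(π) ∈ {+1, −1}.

+1

Trace 23: π^k(23) = [23, 19, 56, 100, 2, 33, 81] for k=0..6.
Cycle lengths of π_68 on ℤ/103ℤ: [51, 51, 1]; 3 cycles in total.
Σ(ℓ_i−1) = 103−3 = 100; sign = (−1)^100 = +1.
Check: (68/103) = +1 by Zolotarev.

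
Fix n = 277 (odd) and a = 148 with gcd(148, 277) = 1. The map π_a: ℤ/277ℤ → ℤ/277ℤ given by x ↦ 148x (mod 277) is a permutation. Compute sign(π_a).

Start at x=159: 159 → 264 → 15 → 4 → 38 → 84 → 244 → … (one orbit).
Cycle type of π: 92×3 + 1; total 4 cycles.
n − c = 277 − 4 = 273; sign = (−1)^273 = -1.
Zolotarev: (148|277) = -1, matching the cycle-count sign.

-1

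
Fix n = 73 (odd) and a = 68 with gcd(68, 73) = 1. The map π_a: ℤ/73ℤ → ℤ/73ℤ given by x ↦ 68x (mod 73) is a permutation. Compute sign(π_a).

Orbit of 30 under x↦68x: [30, 69, 20, 46, 62, 55, 17]… (length divides ord_73(68)).
2 cycles of lengths [72, 1].
sign(π) = (−1)^{n − #cycles} = (−1)^{73−2} = (−1)^71 = -1.

-1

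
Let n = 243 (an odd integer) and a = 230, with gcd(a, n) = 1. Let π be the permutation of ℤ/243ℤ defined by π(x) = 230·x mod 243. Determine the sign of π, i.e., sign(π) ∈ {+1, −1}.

Start at x=209: 209 → 199 → 86 → 97 → 197 → 112 → 2 → … (one orbit).
6 cycles of lengths [162, 54, 18, 6, 2, 1].
n − c = 243 − 6 = 237; sign = (−1)^237 = -1.
The Jacobi symbol (230|243) = -1 (Zolotarev) agrees.

-1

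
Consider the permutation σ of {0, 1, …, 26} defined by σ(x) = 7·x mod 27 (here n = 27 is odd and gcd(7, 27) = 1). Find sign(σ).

+1

Orbit of 1 under x↦7x: [1, 7, 22, 19, 25, 13, 10]… (length divides ord_27(7)).
Decompose π into cycles: lengths [9, 9, 3, 3, 1, 1, 1] (7 cycles, including the fixed point 0).
7 cycles on 27: each ℓ→(−1)^(ℓ−1), product (−1)^20 = +1.
Check: (7/27) = +1 by Zolotarev.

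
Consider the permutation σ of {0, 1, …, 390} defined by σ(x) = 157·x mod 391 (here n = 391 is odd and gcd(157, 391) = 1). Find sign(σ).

-1

Orbit of 256 under x↦157x: [256, 310, 186, 268, 239, 378, 305]… (length divides ord_391(157)).
Cycle type of π: 44×8 + 22 + 4×4 + 1; total 14 cycles.
391 − 14 = 377 transpositions; sign(π) = (−1)^377 = -1.
Zolotarev: (157|391) = -1, matching the cycle-count sign.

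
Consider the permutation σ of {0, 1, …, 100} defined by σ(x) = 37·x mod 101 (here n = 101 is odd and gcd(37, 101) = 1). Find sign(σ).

Orbit of 37 under x↦37x: [37, 56, 52, 5, 84, 78, 58]… (length divides ord_101(37)).
π_37 has 5 disjoint cycles with lengths [25, 25, 25, 25, 1] on {0,…,100}.
101 − 5 = 96 transpositions; sign(π) = (−1)^96 = +1.
Via Zolotarev, sign(π_{37}) = (37|101) = +1.

+1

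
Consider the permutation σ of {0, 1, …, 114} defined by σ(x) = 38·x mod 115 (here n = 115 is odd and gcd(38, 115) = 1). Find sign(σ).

+1

Trace 63: π^k(63) = [63, 94, 7, 36, 103, 4, 37] for k=0..6.
Cycle lengths of π_38 on ℤ/115ℤ: [44, 44, 22, 4, 1]; 5 cycles in total.
115 − 5 = 110 transpositions; sign(π) = (−1)^110 = +1.
The Jacobi symbol (38|115) = +1 (Zolotarev) agrees.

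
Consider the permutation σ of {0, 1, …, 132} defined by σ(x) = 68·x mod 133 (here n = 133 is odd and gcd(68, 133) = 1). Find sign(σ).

Trace 45: π^k(45) = [45, 1, 68, 102, 20, 30] for k=0..5.
Decompose π into cycles: lengths [6, 6, 6, 6, 6, 6, 6, 6, 6, 6, 6, 6, 6, 6, 6, 6, 6, 6, 6, 3, 3, 3, 3, 3, 3, 1] (26 cycles, including the fixed point 0).
sign(π) = (−1)^{n − #cycles} = (−1)^{133−26} = (−1)^107 = -1.

-1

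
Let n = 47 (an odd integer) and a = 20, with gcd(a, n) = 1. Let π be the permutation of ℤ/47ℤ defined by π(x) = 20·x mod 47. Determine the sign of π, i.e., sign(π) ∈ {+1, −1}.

Trace 36: π^k(36) = [36, 15, 18, 31, 9, 39, 28] for k=0..6.
Decompose π into cycles: lengths [46, 1] (2 cycles, including the fixed point 0).
Σ(ℓ_i−1) = 47−2 = 45; sign = (−1)^45 = -1.
The Jacobi symbol (20|47) = -1 (Zolotarev) agrees.

-1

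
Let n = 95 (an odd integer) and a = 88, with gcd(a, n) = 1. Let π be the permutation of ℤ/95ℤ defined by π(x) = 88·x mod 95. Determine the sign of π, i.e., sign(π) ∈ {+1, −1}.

+1

Orbit of 26 under x↦88x: [26, 8, 39, 12, 11, 18, 64]… (length divides ord_95(88)).
The orbit structure of x ↦ 88x mod 95: 11 orbits of sizes [12, 12, 12, 12, 12, 12, 6, 6, 6, 4, 1].
sign(π) = (−1)^{n − #cycles} = (−1)^{95−11} = (−1)^84 = +1.
Via Zolotarev, sign(π_{88}) = (88|95) = +1.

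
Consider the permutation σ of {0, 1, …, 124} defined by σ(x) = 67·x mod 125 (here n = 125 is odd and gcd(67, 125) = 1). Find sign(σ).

Orbit of 38 under x↦67x: [38, 46, 82, 119, 98, 66, 47]… (length divides ord_125(67)).
4 cycles of lengths [100, 20, 4, 1].
Σ(ℓ_i−1) = 125−4 = 121; sign = (−1)^121 = -1.

-1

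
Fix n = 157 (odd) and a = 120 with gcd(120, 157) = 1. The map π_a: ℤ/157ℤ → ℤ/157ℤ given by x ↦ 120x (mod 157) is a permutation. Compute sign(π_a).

Orbit of 109 under x↦120x: [109, 49, 71, 42, 16, 36, 81]… (length divides ord_157(120)).
Cycle type of π: 78×2 + 1; total 3 cycles.
sign(π) = (−1)^{n − #cycles} = (−1)^{157−3} = (−1)^154 = +1.
(120|157)_J = +1 (Zolotarev's lemma cross-check).

+1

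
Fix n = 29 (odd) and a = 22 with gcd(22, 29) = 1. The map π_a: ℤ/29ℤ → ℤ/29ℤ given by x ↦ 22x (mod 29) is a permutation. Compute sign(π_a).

+1

Trace 7: π^k(7) = [7, 9, 24, 6, 16, 4, 1] for k=0..6.
π_22 has 3 disjoint cycles with lengths [14, 14, 1] on {0,…,28}.
29 − 3 = 26 transpositions; sign(π) = (−1)^26 = +1.
(22|29)_J = +1 (Zolotarev's lemma cross-check).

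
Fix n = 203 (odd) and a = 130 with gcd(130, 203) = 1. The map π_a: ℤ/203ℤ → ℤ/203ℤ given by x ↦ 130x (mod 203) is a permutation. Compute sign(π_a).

-1

Start at x=100: 100 → 8 → 25 → 2 → 57 → 102 → 65 → … (one orbit).
π_130 has 6 disjoint cycles with lengths [84, 84, 28, 3, 3, 1] on {0,…,202}.
With 6 cycles on 203 points, sign = (−1)^{203−6} = -1.
Check: (130/203) = -1 by Zolotarev.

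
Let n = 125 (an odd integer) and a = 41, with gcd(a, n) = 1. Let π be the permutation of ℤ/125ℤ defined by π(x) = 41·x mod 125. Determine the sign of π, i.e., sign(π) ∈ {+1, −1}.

+1

Orbit of 1 under x↦41x: [1, 41, 56, 46, 11, 76, 116]… (length divides ord_125(41)).
Cycle lengths of π_41 on ℤ/125ℤ: [25, 25, 25, 25, 5, 5, 5, 5, 1, 1, 1, 1, 1]; 13 cycles in total.
With 13 cycles on 125 points, sign = (−1)^{125−13} = +1.
Zolotarev: (41|125) = +1, matching the cycle-count sign.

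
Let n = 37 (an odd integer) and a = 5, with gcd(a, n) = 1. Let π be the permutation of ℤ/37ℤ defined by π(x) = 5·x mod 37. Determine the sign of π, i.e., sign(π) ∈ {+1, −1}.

Trace 8: π^k(8) = [8, 3, 15, 1, 5, 25, 14] for k=0..6.
2 cycles of lengths [36, 1].
37 − 2 = 35 transpositions; sign(π) = (−1)^35 = -1.

-1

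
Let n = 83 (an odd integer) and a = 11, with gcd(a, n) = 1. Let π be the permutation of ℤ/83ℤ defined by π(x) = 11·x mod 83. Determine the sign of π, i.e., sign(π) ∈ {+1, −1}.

Trace 29: π^k(29) = [29, 70, 23, 4, 44, 69, 12] for k=0..6.
3 cycles of lengths [41, 41, 1].
Σ(ℓ_i−1) = 83−3 = 80; sign = (−1)^80 = +1.
The Jacobi symbol (11|83) = +1 (Zolotarev) agrees.

+1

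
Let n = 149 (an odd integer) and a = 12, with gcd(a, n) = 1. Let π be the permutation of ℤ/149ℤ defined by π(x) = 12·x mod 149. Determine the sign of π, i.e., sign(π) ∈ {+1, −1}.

-1

Start at x=114: 114 → 27 → 26 → 14 → 19 → 79 → 54 → … (one orbit).
Cycle type of π: 148 + 1; total 2 cycles.
149 − 2 = 147 transpositions; sign(π) = (−1)^147 = -1.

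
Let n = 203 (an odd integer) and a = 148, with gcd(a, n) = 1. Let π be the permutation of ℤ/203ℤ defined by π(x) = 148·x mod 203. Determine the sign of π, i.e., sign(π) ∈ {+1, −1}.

Start at x=1: 1 → 148 → 183 → 85 → 197 → 127 → 120 → … (one orbit).
π_148 has 14 disjoint cycles with lengths [28, 28, 28, 28, 28, 28, 28, 1, 1, 1, 1, 1, 1, 1] on {0,…,202}.
14 cycles on 203: each ℓ→(−1)^(ℓ−1), product (−1)^189 = -1.
Check: (148/203) = -1 by Zolotarev.

-1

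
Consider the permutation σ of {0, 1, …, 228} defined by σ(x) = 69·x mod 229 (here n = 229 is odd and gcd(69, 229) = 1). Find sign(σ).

-1

Trace 190: π^k(190) = [190, 57, 40, 12, 141, 111, 102] for k=0..6.
Cycle lengths of π_69 on ℤ/229ℤ: [228, 1]; 2 cycles in total.
n − c = 229 − 2 = 227; sign = (−1)^227 = -1.
The Jacobi symbol (69|229) = -1 (Zolotarev) agrees.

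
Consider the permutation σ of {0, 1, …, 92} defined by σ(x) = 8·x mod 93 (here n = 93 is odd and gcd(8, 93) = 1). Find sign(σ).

Trace 35: π^k(35) = [35, 1, 8, 64, 47, 4, 32] for k=0..6.
π_8 has 14 disjoint cycles with lengths [10, 10, 10, 10, 10, 10, 5, 5, 5, 5, 5, 5, 2, 1] on {0,…,92}.
sign(π) = (−1)^{n − #cycles} = (−1)^{93−14} = (−1)^79 = -1.

-1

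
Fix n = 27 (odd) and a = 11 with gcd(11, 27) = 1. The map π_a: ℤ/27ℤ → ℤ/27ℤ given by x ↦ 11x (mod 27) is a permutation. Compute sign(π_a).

Orbit of 2 under x↦11x: [2, 22, 26, 16, 14, 19, 20]… (length divides ord_27(11)).
The orbit structure of x ↦ 11x mod 27: 4 orbits of sizes [18, 6, 2, 1].
Σ(ℓ_i−1) = 27−4 = 23; sign = (−1)^23 = -1.
(11|27)_J = -1 (Zolotarev's lemma cross-check).

-1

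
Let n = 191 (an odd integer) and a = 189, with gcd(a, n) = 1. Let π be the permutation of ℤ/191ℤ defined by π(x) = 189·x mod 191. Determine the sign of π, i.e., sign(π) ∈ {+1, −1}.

Start at x=71: 71 → 49 → 93 → 5 → 181 → 20 → 151 → … (one orbit).
Cycle type of π: 190 + 1; total 2 cycles.
191 − 2 = 189 transpositions; sign(π) = (−1)^189 = -1.

-1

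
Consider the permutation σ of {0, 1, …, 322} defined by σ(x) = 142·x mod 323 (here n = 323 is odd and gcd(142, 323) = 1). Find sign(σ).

-1

Trace 30: π^k(30) = [30, 61, 264, 20, 256, 176, 121] for k=0..6.
π_142 has 6 disjoint cycles with lengths [144, 144, 16, 9, 9, 1] on {0,…,322}.
6 cycles on 323: each ℓ→(−1)^(ℓ−1), product (−1)^317 = -1.
Via Zolotarev, sign(π_{142}) = (142|323) = -1.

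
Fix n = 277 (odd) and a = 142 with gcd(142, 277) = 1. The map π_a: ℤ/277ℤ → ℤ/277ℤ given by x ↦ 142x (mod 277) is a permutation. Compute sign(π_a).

Trace 258: π^k(258) = [258, 72, 252, 51, 40, 140, 213] for k=0..6.
π_142 has 2 disjoint cycles with lengths [276, 1] on {0,…,276}.
sign(π) = (−1)^{n − #cycles} = (−1)^{277−2} = (−1)^275 = -1.
Zolotarev: (142|277) = -1, matching the cycle-count sign.

-1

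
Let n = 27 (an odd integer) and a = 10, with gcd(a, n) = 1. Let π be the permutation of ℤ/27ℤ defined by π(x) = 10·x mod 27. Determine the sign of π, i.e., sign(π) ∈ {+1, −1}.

Start at x=1: 1 → 10 → 19 → 1 (one orbit).
The orbit structure of x ↦ 10x mod 27: 15 orbits of sizes [3, 3, 3, 3, 3, 3, 1, 1, 1, 1, 1, 1, 1, 1, 1].
Σ(ℓ_i−1) = 27−15 = 12; sign = (−1)^12 = +1.
Check: (10/27) = +1 by Zolotarev.

+1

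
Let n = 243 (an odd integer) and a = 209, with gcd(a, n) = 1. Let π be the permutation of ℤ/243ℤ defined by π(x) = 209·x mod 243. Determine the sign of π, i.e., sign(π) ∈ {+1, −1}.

Start at x=46: 46 → 137 → 202 → 179 → 232 → 131 → 163 → … (one orbit).
The orbit structure of x ↦ 209x mod 243: 6 orbits of sizes [162, 54, 18, 6, 2, 1].
n − c = 243 − 6 = 237; sign = (−1)^237 = -1.
Via Zolotarev, sign(π_{209}) = (209|243) = -1.

-1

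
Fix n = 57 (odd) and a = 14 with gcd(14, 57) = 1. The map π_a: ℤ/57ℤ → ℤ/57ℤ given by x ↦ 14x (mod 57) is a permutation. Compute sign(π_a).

+1

Start at x=53: 53 → 1 → 14 → 25 → 8 → 55 → 29 → … (one orbit).
The orbit structure of x ↦ 14x mod 57: 5 orbits of sizes [18, 18, 18, 2, 1].
sign(π) = (−1)^{n − #cycles} = (−1)^{57−5} = (−1)^52 = +1.
(14|57)_J = +1 (Zolotarev's lemma cross-check).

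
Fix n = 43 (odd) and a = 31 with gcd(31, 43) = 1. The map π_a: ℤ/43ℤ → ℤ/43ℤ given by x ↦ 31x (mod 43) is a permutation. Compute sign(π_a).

Trace 16: π^k(16) = [16, 23, 25, 1, 31, 15, 35] for k=0..6.
The orbit structure of x ↦ 31x mod 43: 3 orbits of sizes [21, 21, 1].
With 3 cycles on 43 points, sign = (−1)^{43−3} = +1.
The Jacobi symbol (31|43) = +1 (Zolotarev) agrees.

+1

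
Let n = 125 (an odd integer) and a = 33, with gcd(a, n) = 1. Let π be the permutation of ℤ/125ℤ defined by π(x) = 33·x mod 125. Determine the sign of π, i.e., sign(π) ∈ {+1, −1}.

Start at x=64: 64 → 112 → 71 → 93 → 69 → 27 → 16 → … (one orbit).
The orbit structure of x ↦ 33x mod 125: 4 orbits of sizes [100, 20, 4, 1].
Σ(ℓ_i−1) = 125−4 = 121; sign = (−1)^121 = -1.
(33|125)_J = -1 (Zolotarev's lemma cross-check).

-1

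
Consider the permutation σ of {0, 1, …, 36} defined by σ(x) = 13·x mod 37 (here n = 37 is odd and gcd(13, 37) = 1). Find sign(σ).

Orbit of 21 under x↦13x: [21, 14, 34, 35, 11, 32, 9]… (length divides ord_37(13)).
Decompose π into cycles: lengths [36, 1] (2 cycles, including the fixed point 0).
With 2 cycles on 37 points, sign = (−1)^{37−2} = -1.

-1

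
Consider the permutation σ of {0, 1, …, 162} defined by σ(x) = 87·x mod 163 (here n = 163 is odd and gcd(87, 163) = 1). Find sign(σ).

Start at x=41: 41 → 144 → 140 → 118 → 160 → 65 → 113 → … (one orbit).
π_87 has 3 disjoint cycles with lengths [81, 81, 1] on {0,…,162}.
3 cycles on 163: each ℓ→(−1)^(ℓ−1), product (−1)^160 = +1.

+1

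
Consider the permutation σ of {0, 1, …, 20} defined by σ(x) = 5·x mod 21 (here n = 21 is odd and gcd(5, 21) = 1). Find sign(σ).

+1

Start at x=20: 20 → 16 → 17 → 1 → 5 → 4 → 20 (one orbit).
Cycle lengths of π_5 on ℤ/21ℤ: [6, 6, 6, 2, 1]; 5 cycles in total.
With 5 cycles on 21 points, sign = (−1)^{21−5} = +1.
Via Zolotarev, sign(π_{5}) = (5|21) = +1.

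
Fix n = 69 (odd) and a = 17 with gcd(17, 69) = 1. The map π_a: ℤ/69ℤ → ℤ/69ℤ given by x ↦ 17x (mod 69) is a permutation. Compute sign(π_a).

Orbit of 25 under x↦17x: [25, 11, 49, 5, 16, 65, 1]… (length divides ord_69(17)).
Decompose π into cycles: lengths [22, 22, 22, 2, 1] (5 cycles, including the fixed point 0).
n − c = 69 − 5 = 64; sign = (−1)^64 = +1.
Via Zolotarev, sign(π_{17}) = (17|69) = +1.

+1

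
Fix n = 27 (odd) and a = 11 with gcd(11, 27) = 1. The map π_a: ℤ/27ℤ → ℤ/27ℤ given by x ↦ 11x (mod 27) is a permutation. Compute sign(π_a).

Trace 16: π^k(16) = [16, 14, 19, 20, 4, 17, 25] for k=0..6.
Decompose π into cycles: lengths [18, 6, 2, 1] (4 cycles, including the fixed point 0).
4 cycles on 27: each ℓ→(−1)^(ℓ−1), product (−1)^23 = -1.
The Jacobi symbol (11|27) = -1 (Zolotarev) agrees.

-1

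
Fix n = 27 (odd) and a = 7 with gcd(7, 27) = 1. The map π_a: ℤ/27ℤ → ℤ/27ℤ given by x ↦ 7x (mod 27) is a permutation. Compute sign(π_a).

+1

Orbit of 13 under x↦7x: [13, 10, 16, 4, 1, 7, 22]… (length divides ord_27(7)).
Cycle type of π: 9×2 + 3×2 + 1×3; total 7 cycles.
7 cycles on 27: each ℓ→(−1)^(ℓ−1), product (−1)^20 = +1.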